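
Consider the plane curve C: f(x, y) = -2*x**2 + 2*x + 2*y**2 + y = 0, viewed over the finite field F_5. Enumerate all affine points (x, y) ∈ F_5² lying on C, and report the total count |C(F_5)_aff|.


Affine F_5-points: {(0, 0), (0, 2), (1, 0), (1, 2)}; count = 4.

For each of the 25 pairs (x, y) ∈ F_5², evaluate f(x, y) mod 5. Record the zeros.
  x = 0: [0↦0, 1↦3, 2↦0, 3↦1, 4↦1]  zeros at y ∈ {0, 2}
  x = 1: [0↦0, 1↦3, 2↦0, 3↦1, 4↦1]  zeros at y ∈ {0, 2}
  x = 2: [0↦1, 1↦4, 2↦1, 3↦2, 4↦2]  zeros at y ∈ ∅
  x = 3: [0↦3, 1↦1, 2↦3, 3↦4, 4↦4]  zeros at y ∈ ∅
  x = 4: [0↦1, 1↦4, 2↦1, 3↦2, 4↦2]  zeros at y ∈ ∅
Collecting zeros: affine points = {(0, 0), (0, 2), (1, 0), (1, 2)}.
Total count |C(F_5)_aff| = 4.


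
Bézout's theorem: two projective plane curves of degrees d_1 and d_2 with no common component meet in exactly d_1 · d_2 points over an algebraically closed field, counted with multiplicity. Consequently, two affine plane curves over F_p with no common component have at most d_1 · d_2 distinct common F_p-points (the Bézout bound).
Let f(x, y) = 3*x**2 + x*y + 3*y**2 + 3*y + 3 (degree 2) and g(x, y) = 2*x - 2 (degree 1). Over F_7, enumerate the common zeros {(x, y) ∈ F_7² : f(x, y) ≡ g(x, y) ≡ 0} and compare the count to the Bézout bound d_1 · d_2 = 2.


Common zeros: {(1, 4)}; count = 1; Bézout bound = 2.

deg(f) = 2, deg(g) = 1, so Bézout bound = 2.
Scan x ∈ F_7. For each x, list the y ∈ F_7 with f(x, y) ≡ 0 and those with g(x, y) ≡ 0 (mod 7); the common zeros in that column are the intersection.
  x = 0: f ≡ 0 at y ∈ {2, 4}; g ≡ 0 at y ∈ ∅; common: ∅.
  x = 1: f ≡ 0 at y ∈ {4}; g ≡ 0 at y ∈ {0, 1, 2, 3, 4, 5, 6}; common: {4}.
  x = 2: f ≡ 0 at y ∈ ∅; g ≡ 0 at y ∈ ∅; common: ∅.
  x = 3: f ≡ 0 at y ∈ ∅; g ≡ 0 at y ∈ ∅; common: ∅.
  x = 4: f ≡ 0 at y ∈ {2, 5}; g ≡ 0 at y ∈ ∅; common: ∅.
  x = 5: f ≡ 0 at y ∈ ∅; g ≡ 0 at y ∈ ∅; common: ∅.
  x = 6: f ≡ 0 at y ∈ {5, 6}; g ≡ 0 at y ∈ ∅; common: ∅.
Collecting: common zeros = {(1, 4)}, so the count is 1.
Comparison with the Bézout bound: 1 ≤ 2 = deg(f)·deg(g), as expected for curves with no common component (the affine F_7-count falls short of the bound because intersections may lie at infinity, over extension fields, or carry multiplicity).


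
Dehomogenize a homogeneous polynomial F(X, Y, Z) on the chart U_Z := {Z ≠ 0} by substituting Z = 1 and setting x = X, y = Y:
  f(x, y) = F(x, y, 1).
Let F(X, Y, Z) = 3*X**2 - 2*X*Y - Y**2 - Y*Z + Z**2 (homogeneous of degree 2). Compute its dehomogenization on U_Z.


f(x, y) = 3*x**2 - 2*x*y - y**2 - y + 1

On U_Z we set Z = 1. Each monomial c·X^i·Y^j·Z^k in F becomes c·x^i·y^j·1^k = c·x^i·y^j.
Substituting Z = 1: F(X, Y, 1) = 3*x**2 - 2*x*y - y**2 - y + 1.
Note: deg(f) ≤ deg(F) = 2; strict inequality happens when F is divisible by Z (lost terms).


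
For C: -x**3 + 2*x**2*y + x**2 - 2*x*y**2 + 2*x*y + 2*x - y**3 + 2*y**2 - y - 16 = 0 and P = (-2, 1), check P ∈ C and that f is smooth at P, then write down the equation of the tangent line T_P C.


Tangent line at P: -22*x + 12*y - 56 = 0.

Step 1: f(-2, 1) = 0, so P lies on C.
Step 2: partial derivatives
  f_x(x, y) = -3*x**2 + 4*x*y + 2*x - 2*y**2 + 2*y + 2, f_y(x, y) = 2*x**2 - 4*x*y + 2*x - 3*y**2 + 4*y - 1.
  f_x(P) = -22, f_y(P) = 12 (gradient nonzero, so P is smooth).
Step 3: tangent line at P: -22·(x − -2) + 12·(y − 1) = 0.
Expanding: -22*x + 12*y - 56 = 0.


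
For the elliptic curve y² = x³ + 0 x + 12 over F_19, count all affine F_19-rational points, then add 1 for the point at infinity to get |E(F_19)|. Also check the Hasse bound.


Affine points = {(2, 1), (2, 18), (3, 1), (3, 18), (4, 0), (5, 2), (5, 17), (6, 0), (8, 7), (8, 12), (9, 0), (10, 9), (10, 10), (12, 7), (12, 12), (13, 9), (13, 10), (14, 1), (14, 18), (15, 9), (15, 10), (16, 2), (16, 17), (17, 2), (17, 17), (18, 7), (18, 12)}; affine count = 27; |E(F_19)| = 28.

Discriminant check: Δ ∝ 4a³ + 27b² = 4·0³ + 27·12² = 4·0 + 27·144 ≡ 12 (mod 19). Nonzero ⇒ E is nonsingular.
For each x ∈ F_19, compute rhs = x³ + 0·x + 12 mod 19, then count y ∈ F_19 with y² ≡ rhs.
  x = 0: rhs = 12, matching y values: none (0 points).
  x = 1: rhs = 13, matching y values: none (0 points).
  x = 2: rhs = 1, matching y values: 1, 18 (2 points).
  x = 3: rhs = 1, matching y values: 1, 18 (2 points).
  x = 4: rhs = 0, matching y values: 0 (1 points).
  x = 5: rhs = 4, matching y values: 2, 17 (2 points).
  x = 6: rhs = 0, matching y values: 0 (1 points).
  x = 7: rhs = 13, matching y values: none (0 points).
  x = 8: rhs = 11, matching y values: 7, 12 (2 points).
  x = 9: rhs = 0, matching y values: 0 (1 points).
  x = 10: rhs = 5, matching y values: 9, 10 (2 points).
  x = 11: rhs = 13, matching y values: none (0 points).
  x = 12: rhs = 11, matching y values: 7, 12 (2 points).
  x = 13: rhs = 5, matching y values: 9, 10 (2 points).
  x = 14: rhs = 1, matching y values: 1, 18 (2 points).
  x = 15: rhs = 5, matching y values: 9, 10 (2 points).
  x = 16: rhs = 4, matching y values: 2, 17 (2 points).
  x = 17: rhs = 4, matching y values: 2, 17 (2 points).
  x = 18: rhs = 11, matching y values: 7, 12 (2 points).
Total affine count: 27.
Full point count |E(F_19)| = 27 + 1 = 28.
Hasse bound: |28 − (19+1)| = |8| = 8 ≤ 2√19 ≈ 8.7178 ✓.


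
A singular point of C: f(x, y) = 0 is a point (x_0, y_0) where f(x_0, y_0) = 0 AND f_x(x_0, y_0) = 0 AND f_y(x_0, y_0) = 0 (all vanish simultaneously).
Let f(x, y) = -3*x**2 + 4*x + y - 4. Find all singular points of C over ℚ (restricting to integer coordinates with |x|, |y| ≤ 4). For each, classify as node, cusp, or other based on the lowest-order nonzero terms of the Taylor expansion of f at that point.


No singular points in the scanned grid; C is smooth there.

Compute partial derivatives:
  f_x = 4 - 6*x.
  f_y = 1.
f_y = 1 is a nonzero constant, so f_y never vanishes: no point (x, y) can satisfy f = f_x = f_y = 0. In particular no (x, y) ∈ {−4, ..., 4}² is singular; the curve is smooth.


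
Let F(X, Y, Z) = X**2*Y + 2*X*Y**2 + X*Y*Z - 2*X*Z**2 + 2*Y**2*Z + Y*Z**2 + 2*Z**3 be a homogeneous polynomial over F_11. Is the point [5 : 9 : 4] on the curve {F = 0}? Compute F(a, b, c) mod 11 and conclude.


F(5,9,4) ≡ 6 (mod 11); P is NOT on the curve.

Evaluate F(5, 9, 4) term-by-term (mod 11).
  X**2*Y ↦ 1·25·9·1 = 225
  2*X*Y**2 ↦ 2·5·81·1 = 810
  X*Y*Z ↦ 1·5·9·4 = 180
  -2*X*Z**2 ↦ -2·5·1·16 = -160
  2*Y**2*Z ↦ 2·1·81·4 = 648
  Y*Z**2 ↦ 1·1·9·16 = 144
  2*Z**3 ↦ 2·1·1·64 = 128
Sum: F(5, 9, 4) = (225) + (810) + (180) + (-160) + (648) + (144) + (128) = 1975.
Reducing mod 11: 1975 ≡ 6 (mod 11).
Since F(a, b, c) ≡ 6 ≠ 0 (mod 11), P does NOT lie on the curve.


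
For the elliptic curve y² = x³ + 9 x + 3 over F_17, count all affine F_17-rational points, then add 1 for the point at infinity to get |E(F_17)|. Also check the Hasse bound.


Affine points = {(1, 8), (1, 9), (4, 1), (4, 16), (6, 1), (6, 16), (7, 1), (7, 16), (8, 3), (8, 14), (14, 0)}; affine count = 11; |E(F_17)| = 12.

Discriminant check: Δ ∝ 4a³ + 27b² = 4·9³ + 27·3² = 4·729 + 27·9 ≡ 14 (mod 17). Nonzero ⇒ E is nonsingular.
For each x ∈ F_17, compute rhs = x³ + 9·x + 3 mod 17, then count y ∈ F_17 with y² ≡ rhs.
  x = 0: rhs = 3, matching y values: none (0 points).
  x = 1: rhs = 13, matching y values: 8, 9 (2 points).
  x = 2: rhs = 12, matching y values: none (0 points).
  x = 3: rhs = 6, matching y values: none (0 points).
  x = 4: rhs = 1, matching y values: 1, 16 (2 points).
  x = 5: rhs = 3, matching y values: none (0 points).
  x = 6: rhs = 1, matching y values: 1, 16 (2 points).
  x = 7: rhs = 1, matching y values: 1, 16 (2 points).
  x = 8: rhs = 9, matching y values: 3, 14 (2 points).
  x = 9: rhs = 14, matching y values: none (0 points).
  x = 10: rhs = 5, matching y values: none (0 points).
  x = 11: rhs = 5, matching y values: none (0 points).
  x = 12: rhs = 3, matching y values: none (0 points).
  x = 13: rhs = 5, matching y values: none (0 points).
  x = 14: rhs = 0, matching y values: 0 (1 points).
  x = 15: rhs = 11, matching y values: none (0 points).
  x = 16: rhs = 10, matching y values: none (0 points).
Total affine count: 11.
Full point count |E(F_17)| = 11 + 1 = 12.
Hasse bound: |12 − (17+1)| = |-6| = 6 ≤ 2√17 ≈ 8.2462 ✓.


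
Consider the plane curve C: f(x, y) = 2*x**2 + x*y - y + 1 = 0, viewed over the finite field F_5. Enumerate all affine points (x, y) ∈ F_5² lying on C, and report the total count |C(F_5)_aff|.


Affine F_5-points: {(0, 1), (2, 1), (3, 3), (4, 4)}; count = 4.

For each of the 25 pairs (x, y) ∈ F_5², evaluate f(x, y) mod 5. Record the zeros.
  x = 0: [0↦1, 1↦0, 2↦4, 3↦3, 4↦2]  zeros at y ∈ {1}
  x = 1: [0↦3, 1↦3, 2↦3, 3↦3, 4↦3]  zeros at y ∈ ∅
  x = 2: [0↦4, 1↦0, 2↦1, 3↦2, 4↦3]  zeros at y ∈ {1}
  x = 3: [0↦4, 1↦1, 2↦3, 3↦0, 4↦2]  zeros at y ∈ {3}
  x = 4: [0↦3, 1↦1, 2↦4, 3↦2, 4↦0]  zeros at y ∈ {4}
Collecting zeros: affine points = {(0, 1), (2, 1), (3, 3), (4, 4)}.
Total count |C(F_5)_aff| = 4.


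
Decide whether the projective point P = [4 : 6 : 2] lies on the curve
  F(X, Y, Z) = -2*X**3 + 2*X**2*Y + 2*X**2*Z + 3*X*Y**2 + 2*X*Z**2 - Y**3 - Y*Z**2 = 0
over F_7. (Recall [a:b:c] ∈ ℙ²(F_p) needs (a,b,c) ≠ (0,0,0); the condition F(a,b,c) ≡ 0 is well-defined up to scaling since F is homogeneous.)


F(4,6,2) ≡ 2 (mod 7); P is NOT on the curve.

Evaluate F(4, 6, 2) term-by-term (mod 7).
  -2*X**3 ↦ -2·64·1·1 = -128
  2*X**2*Y ↦ 2·16·6·1 = 192
  2*X**2*Z ↦ 2·16·1·2 = 64
  3*X*Y**2 ↦ 3·4·36·1 = 432
  2*X*Z**2 ↦ 2·4·1·4 = 32
  -Y**3 ↦ -1·1·216·1 = -216
  -Y*Z**2 ↦ -1·1·6·4 = -24
Sum: F(4, 6, 2) = (-128) + (192) + (64) + (432) + (32) + (-216) + (-24) = 352.
Reducing mod 7: 352 ≡ 2 (mod 7).
Since F(a, b, c) ≡ 2 ≠ 0 (mod 7), P does NOT lie on the curve.


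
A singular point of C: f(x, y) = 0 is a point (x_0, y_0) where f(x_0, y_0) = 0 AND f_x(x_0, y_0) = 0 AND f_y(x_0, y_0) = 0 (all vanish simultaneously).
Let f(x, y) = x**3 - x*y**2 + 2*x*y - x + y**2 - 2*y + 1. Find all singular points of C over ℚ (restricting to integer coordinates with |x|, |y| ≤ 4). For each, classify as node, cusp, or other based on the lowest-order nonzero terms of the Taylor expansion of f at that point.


Singular points: {(0, 1)}; classification: cusp.

Compute partial derivatives:
  f_x = 3*x**2 - y**2 + 2*y - 1.
  f_y = -2*x*y + 2*x + 2*y - 2.
Scan x_0 ∈ {−4, ..., 4}. For each x_0, f_y(x_0, y) is a polynomial in y; find its integer roots y ∈ {−4, ..., 4}, then test f_x and f at those candidates.
  x = -4: f_y(-4, y) = 10*y - 10; vanishes at y ∈ {1}. (-4, 1): f_x = 48 ≠ 0.
  x = -3: f_y(-3, y) = 8*y - 8; vanishes at y ∈ {1}. (-3, 1): f_x = 27 ≠ 0.
  x = -2: f_y(-2, y) = 6*y - 6; vanishes at y ∈ {1}. (-2, 1): f_x = 12 ≠ 0.
  x = -1: f_y(-1, y) = 4*y - 4; vanishes at y ∈ {1}. (-1, 1): f_x = 3 ≠ 0.
  x = 0: f_y(0, y) = 2*y - 2; vanishes at y ∈ {1}. (0, 1): f_x = 0, f = 0 — SINGULAR.
  x = 1: f_y(1, y) = 0; vanishes at y ∈ {-4, -3, -2, -1, 0, 1, 2, 3, 4}. (1, -4): f_x = -22 ≠ 0; (1, -3): f_x = -13 ≠ 0; (1, -2): f_x = -6 ≠ 0; (1, -1): f_x = -1 ≠ 0; (1, 0): f_x = 2 ≠ 0; (1, 1): f_x = 3 ≠ 0; (1, 2): f_x = 2 ≠ 0; (1, 3): f_x = -1 ≠ 0; (1, 4): f_x = -6 ≠ 0.
  x = 2: f_y(2, y) = 2 - 2*y; vanishes at y ∈ {1}. (2, 1): f_x = 12 ≠ 0.
  x = 3: f_y(3, y) = 4 - 4*y; vanishes at y ∈ {1}. (3, 1): f_x = 27 ≠ 0.
  x = 4: f_y(4, y) = 6 - 6*y; vanishes at y ∈ {1}. (4, 1): f_x = 48 ≠ 0.
Only singular point on the grid: (0, 1).
Classify: substitute x = 0 + u, y = 1 + v and expand: f = u**3 - u*v**2 + v**2.
No constant or linear terms (consistent with a singular point). Quadratic part: v**2. Cubic part: u**3 - u*v**2.
The quadratic part v**2 is a perfect square, so there is a single (double) tangent line v = 0, i.e. y = 1. Restricting the cubic part to that line (v = 0) leaves u**3 ≠ 0, so f is not divisible by v and the branch is v² ≈ -u**3 to lowest order — this is a cusp.
Classification: cusp.


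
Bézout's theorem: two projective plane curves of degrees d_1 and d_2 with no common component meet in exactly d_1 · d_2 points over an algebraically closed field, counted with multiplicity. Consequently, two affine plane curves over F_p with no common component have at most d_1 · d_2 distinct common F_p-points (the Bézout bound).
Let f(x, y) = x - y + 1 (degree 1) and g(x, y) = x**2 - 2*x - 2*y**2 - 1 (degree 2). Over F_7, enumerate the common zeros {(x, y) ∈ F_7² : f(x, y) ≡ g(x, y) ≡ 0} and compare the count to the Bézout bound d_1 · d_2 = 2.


Common zeros: ∅; count = 0; Bézout bound = 2.

deg(f) = 1, deg(g) = 2, so Bézout bound = 2.
Scan x ∈ F_7. For each x, list the y ∈ F_7 with f(x, y) ≡ 0 and those with g(x, y) ≡ 0 (mod 7); the common zeros in that column are the intersection.
  x = 0: f ≡ 0 at y ∈ {1}; g ≡ 0 at y ∈ ∅; common: ∅.
  x = 1: f ≡ 0 at y ∈ {2}; g ≡ 0 at y ∈ ∅; common: ∅.
  x = 2: f ≡ 0 at y ∈ {3}; g ≡ 0 at y ∈ ∅; common: ∅.
  x = 3: f ≡ 0 at y ∈ {4}; g ≡ 0 at y ∈ {1, 6}; common: ∅.
  x = 4: f ≡ 0 at y ∈ {5}; g ≡ 0 at y ∈ {0}; common: ∅.
  x = 5: f ≡ 0 at y ∈ {6}; g ≡ 0 at y ∈ {0}; common: ∅.
  x = 6: f ≡ 0 at y ∈ {0}; g ≡ 0 at y ∈ {1, 6}; common: ∅.
Collecting: common zeros = ∅, so the count is 0.
Comparison with the Bézout bound: 0 ≤ 2 = deg(f)·deg(g), as expected for curves with no common component (the affine F_7-count falls short of the bound because intersections may lie at infinity, over extension fields, or carry multiplicity).


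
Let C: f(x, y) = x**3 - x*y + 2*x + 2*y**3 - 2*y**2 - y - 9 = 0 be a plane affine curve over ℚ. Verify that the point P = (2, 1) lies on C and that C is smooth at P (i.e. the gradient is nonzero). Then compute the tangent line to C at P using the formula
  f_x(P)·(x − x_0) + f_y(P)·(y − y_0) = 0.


Tangent line at P: 13*x - y - 25 = 0.

Step 1: f(2, 1) = 0, so P lies on C.
Step 2: partial derivatives
  f_x(x, y) = 3*x**2 - y + 2, f_y(x, y) = -x + 6*y**2 - 4*y - 1.
  f_x(P) = 13, f_y(P) = -1 (gradient nonzero, so P is smooth).
Step 3: tangent line at P: 13·(x − 2) + -1·(y − 1) = 0.
Expanding: 13*x - y - 25 = 0.


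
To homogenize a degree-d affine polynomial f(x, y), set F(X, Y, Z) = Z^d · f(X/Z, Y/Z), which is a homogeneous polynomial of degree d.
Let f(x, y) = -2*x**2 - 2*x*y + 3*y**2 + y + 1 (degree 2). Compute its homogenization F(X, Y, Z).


F(X, Y, Z) = -2*X**2 - 2*X*Y + 3*Y**2 + Y*Z + Z**2

deg(f) = 2.
Substitute x = X/Z, y = Y/Z into f, then multiply by Z^2.
  monomial -2·x^2·y^0 ↦ -2·X^2·Y^0·Z^0.
  monomial -2·x^1·y^1 ↦ -2·X^1·Y^1·Z^0.
  monomial 3·x^0·y^2 ↦ 3·X^0·Y^2·Z^0.
  monomial 1·x^0·y^1 ↦ 1·X^0·Y^1·Z^1.
  monomial 1·x^0·y^0 ↦ 1·X^0·Y^0·Z^2.
Collecting: F(X, Y, Z) = -2*X**2 - 2*X*Y + 3*Y**2 + Y*Z + Z**2.


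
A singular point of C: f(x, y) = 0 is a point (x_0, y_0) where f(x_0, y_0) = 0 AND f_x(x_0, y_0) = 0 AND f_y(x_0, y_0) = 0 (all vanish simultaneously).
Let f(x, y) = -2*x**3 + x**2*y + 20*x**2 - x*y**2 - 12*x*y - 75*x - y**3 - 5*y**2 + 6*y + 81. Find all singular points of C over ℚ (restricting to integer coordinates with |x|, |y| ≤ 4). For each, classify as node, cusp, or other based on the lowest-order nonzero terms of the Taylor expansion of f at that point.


Singular points: {(3, -3)}; classification: node.

Compute partial derivatives:
  f_x = -6*x**2 + 2*x*y + 40*x - y**2 - 12*y - 75.
  f_y = x**2 - 2*x*y - 12*x - 3*y**2 - 10*y + 6.
Scan x_0 ∈ {−4, ..., 4}. For each x_0, f_y(x_0, y) is a polynomial in y; find its integer roots y ∈ {−4, ..., 4}, then test f_x and f at those candidates.
  x = -4: f_y(-4, y) = -3*y**2 - 2*y + 70; no integer root y with |y| ≤ 4.
  x = -3: f_y(-3, y) = -3*y**2 - 4*y + 51; no integer root y with |y| ≤ 4.
  x = -2: f_y(-2, y) = -3*y**2 - 6*y + 34; no integer root y with |y| ≤ 4.
  x = -1: f_y(-1, y) = -3*y**2 - 8*y + 19; no integer root y with |y| ≤ 4.
  x = 0: f_y(0, y) = -3*y**2 - 10*y + 6; no integer root y with |y| ≤ 4.
  x = 1: f_y(1, y) = -3*y**2 - 12*y - 5; no integer root y with |y| ≤ 4.
  x = 2: f_y(2, y) = -3*y**2 - 14*y - 14; no integer root y with |y| ≤ 4.
  x = 3: f_y(3, y) = -3*y**2 - 16*y - 21; vanishes at y ∈ {-3}. (3, -3): f_x = 0, f = 0 — SINGULAR.
  x = 4: f_y(4, y) = -3*y**2 - 18*y - 26; no integer root y with |y| ≤ 4.
Only singular point on the grid: (3, -3).
Classify: substitute x = 3 + u, y = -3 + v and expand: f = -2*u**3 + u**2*v - u**2 - u*v**2 - v**3 + v**2.
No constant or linear terms (consistent with a singular point). Quadratic part: -u**2 + v**2. Cubic part: -2*u**3 + u**2*v - u*v**2 - v**3.
The quadratic part v**2 - u**2 = (v − u)(v + u) splits into two distinct linear factors, so there are two distinct tangent lines y − -3 = ±(x − 3) — this is a node (ordinary double point).
Classification: node.


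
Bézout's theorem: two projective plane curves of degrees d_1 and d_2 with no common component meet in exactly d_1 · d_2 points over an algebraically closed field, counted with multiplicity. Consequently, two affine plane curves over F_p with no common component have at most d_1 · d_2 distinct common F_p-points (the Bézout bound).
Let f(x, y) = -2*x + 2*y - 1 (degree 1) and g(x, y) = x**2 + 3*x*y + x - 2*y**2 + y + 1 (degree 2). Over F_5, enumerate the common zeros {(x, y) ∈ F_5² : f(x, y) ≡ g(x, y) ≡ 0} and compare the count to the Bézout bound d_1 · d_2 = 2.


Common zeros: ∅; count = 0; Bézout bound = 2.

deg(f) = 1, deg(g) = 2, so Bézout bound = 2.
Scan x ∈ F_5. For each x, list the y ∈ F_5 with f(x, y) ≡ 0 and those with g(x, y) ≡ 0 (mod 5); the common zeros in that column are the intersection.
  x = 0: f ≡ 0 at y ∈ {3}; g ≡ 0 at y ∈ {1, 2}; common: ∅.
  x = 1: f ≡ 0 at y ∈ {4}; g ≡ 0 at y ∈ {1}; common: ∅.
  x = 2: f ≡ 0 at y ∈ {0}; g ≡ 0 at y ∈ {3}; common: ∅.
  x = 3: f ≡ 0 at y ∈ {1}; g ≡ 0 at y ∈ {2, 3}; common: ∅.
  x = 4: f ≡ 0 at y ∈ {2}; g ≡ 0 at y ∈ ∅; common: ∅.
Collecting: common zeros = ∅, so the count is 0.
Comparison with the Bézout bound: 0 ≤ 2 = deg(f)·deg(g), as expected for curves with no common component (the affine F_5-count falls short of the bound because intersections may lie at infinity, over extension fields, or carry multiplicity).


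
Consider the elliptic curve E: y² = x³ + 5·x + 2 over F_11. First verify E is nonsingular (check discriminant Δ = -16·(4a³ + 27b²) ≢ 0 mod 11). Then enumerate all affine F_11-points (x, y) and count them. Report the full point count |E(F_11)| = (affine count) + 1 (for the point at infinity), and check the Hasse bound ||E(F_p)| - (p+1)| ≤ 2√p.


Affine points = {(2, 3), (2, 8), (3, 0), (4, 3), (4, 8), (5, 3), (5, 8), (8, 2), (8, 9)}; affine count = 9; |E(F_11)| = 10.

Discriminant check: Δ ∝ 4a³ + 27b² = 4·5³ + 27·2² = 4·125 + 27·4 ≡ 3 (mod 11). Nonzero ⇒ E is nonsingular.
For each x ∈ F_11, compute rhs = x³ + 5·x + 2 mod 11, then count y ∈ F_11 with y² ≡ rhs.
  x = 0: rhs = 2, matching y values: none (0 points).
  x = 1: rhs = 8, matching y values: none (0 points).
  x = 2: rhs = 9, matching y values: 3, 8 (2 points).
  x = 3: rhs = 0, matching y values: 0 (1 points).
  x = 4: rhs = 9, matching y values: 3, 8 (2 points).
  x = 5: rhs = 9, matching y values: 3, 8 (2 points).
  x = 6: rhs = 6, matching y values: none (0 points).
  x = 7: rhs = 6, matching y values: none (0 points).
  x = 8: rhs = 4, matching y values: 2, 9 (2 points).
  x = 9: rhs = 6, matching y values: none (0 points).
  x = 10: rhs = 7, matching y values: none (0 points).
Total affine count: 9.
Full point count |E(F_11)| = 9 + 1 = 10.
Hasse bound: |10 − (11+1)| = |-2| = 2 ≤ 2√11 ≈ 6.6332 ✓.


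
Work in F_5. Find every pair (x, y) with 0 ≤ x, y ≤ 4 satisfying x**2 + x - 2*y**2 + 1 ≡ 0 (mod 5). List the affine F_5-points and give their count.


Affine F_5-points: {(1, 2), (1, 3), (2, 1), (2, 4), (3, 2), (3, 3)}; count = 6.

For each of the 25 pairs (x, y) ∈ F_5², evaluate f(x, y) mod 5. Record the zeros.
  x = 0: [0↦1, 1↦4, 2↦3, 3↦3, 4↦4]  zeros at y ∈ ∅
  x = 1: [0↦3, 1↦1, 2↦0, 3↦0, 4↦1]  zeros at y ∈ {2, 3}
  x = 2: [0↦2, 1↦0, 2↦4, 3↦4, 4↦0]  zeros at y ∈ {1, 4}
  x = 3: [0↦3, 1↦1, 2↦0, 3↦0, 4↦1]  zeros at y ∈ {2, 3}
  x = 4: [0↦1, 1↦4, 2↦3, 3↦3, 4↦4]  zeros at y ∈ ∅
Collecting zeros: affine points = {(1, 2), (1, 3), (2, 1), (2, 4), (3, 2), (3, 3)}.
Total count |C(F_5)_aff| = 6.


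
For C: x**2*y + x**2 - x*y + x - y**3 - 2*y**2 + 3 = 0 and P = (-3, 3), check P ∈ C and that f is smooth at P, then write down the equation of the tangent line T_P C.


Tangent line at P: -26*x - 27*y + 3 = 0.

Step 1: f(-3, 3) = 0, so P lies on C.
Step 2: partial derivatives
  f_x(x, y) = 2*x*y + 2*x - y + 1, f_y(x, y) = x**2 - x - 3*y**2 - 4*y.
  f_x(P) = -26, f_y(P) = -27 (gradient nonzero, so P is smooth).
Step 3: tangent line at P: -26·(x − -3) + -27·(y − 3) = 0.
Expanding: -26*x - 27*y + 3 = 0.


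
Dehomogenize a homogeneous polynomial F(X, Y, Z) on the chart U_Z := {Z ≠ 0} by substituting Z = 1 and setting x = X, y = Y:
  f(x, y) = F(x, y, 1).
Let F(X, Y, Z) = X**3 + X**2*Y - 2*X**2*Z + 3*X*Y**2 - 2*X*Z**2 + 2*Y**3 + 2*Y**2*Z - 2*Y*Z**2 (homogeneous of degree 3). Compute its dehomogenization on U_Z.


f(x, y) = x**3 + x**2*y - 2*x**2 + 3*x*y**2 - 2*x + 2*y**3 + 2*y**2 - 2*y

On U_Z we set Z = 1. Each monomial c·X^i·Y^j·Z^k in F becomes c·x^i·y^j·1^k = c·x^i·y^j.
Substituting Z = 1: F(X, Y, 1) = x**3 + x**2*y - 2*x**2 + 3*x*y**2 - 2*x + 2*y**3 + 2*y**2 - 2*y.
Note: deg(f) ≤ deg(F) = 3; strict inequality happens when F is divisible by Z (lost terms).


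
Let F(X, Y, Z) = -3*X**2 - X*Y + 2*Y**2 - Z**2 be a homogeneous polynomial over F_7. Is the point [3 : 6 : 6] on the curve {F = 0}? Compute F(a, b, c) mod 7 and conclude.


F(3,6,6) ≡ 5 (mod 7); P is NOT on the curve.

Evaluate F(3, 6, 6) term-by-term (mod 7).
  -3*X**2 ↦ -3·9·1·1 = -27
  -X*Y ↦ -1·3·6·1 = -18
  2*Y**2 ↦ 2·1·36·1 = 72
  -Z**2 ↦ -1·1·1·36 = -36
Sum: F(3, 6, 6) = (-27) + (-18) + (72) + (-36) = -9.
Reducing mod 7: -9 ≡ 5 (mod 7).
Since F(a, b, c) ≡ 5 ≠ 0 (mod 7), P does NOT lie on the curve.


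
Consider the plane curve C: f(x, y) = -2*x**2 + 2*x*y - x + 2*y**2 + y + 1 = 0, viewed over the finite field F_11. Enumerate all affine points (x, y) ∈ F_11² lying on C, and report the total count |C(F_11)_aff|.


Affine F_11-points: {(0, 2), (0, 3), (1, 6), (1, 9), (2, 5), (2, 9), (3, 1), (4, 4), (4, 8), (5, 4), (5, 7), (6, 0), (6, 10), (7, 2), (7, 7), (8, 3), (8, 5), (9, 8), (9, 10), (10, 0), (10, 6)}; count = 21.

For each of the 121 pairs (x, y) ∈ F_11², evaluate f(x, y) mod 11. Record the zeros.
  x = 0: [0↦1, 1↦4, 2↦0, 3↦0, 4↦4, 5↦1, 6↦2, 7↦7, 8↦5, 9↦7, 10↦2]  zeros at y ∈ {2, 3}
  x = 1: [0↦9, 1↦3, 2↦1, 3↦3, 4↦9, 5↦8, 6↦0, 7↦7, 8↦7, 9↦0, 10↦8]  zeros at y ∈ {6, 9}
  x = 2: [0↦2, 1↦9, 2↦9, 3↦2, 4↦10, 5↦0, 6↦5, 7↦3, 8↦5, 9↦0, 10↦10]  zeros at y ∈ {5, 9}
  x = 3: [0↦2, 1↦0, 2↦2, 3↦8, 4↦7, 5↦10, 6↦6, 7↦6, 8↦10, 9↦7, 10↦8]  zeros at y ∈ {1}
  x = 4: [0↦9, 1↦9, 2↦2, 3↦10, 4↦0, 5↦5, 6↦3, 7↦5, 8↦0, 9↦10, 10↦2]  zeros at y ∈ {4, 8}
  x = 5: [0↦1, 1↦3, 2↦9, 3↦8, 4↦0, 5↦7, 6↦7, 7↦0, 8↦8, 9↦9, 10↦3]  zeros at y ∈ {4, 7}
  x = 6: [0↦0, 1↦4, 2↦1, 3↦2, 4↦7, 5↦5, 6↦7, 7↦2, 8↦1, 9↦4, 10↦0]  zeros at y ∈ {0, 10}
  x = 7: [0↦6, 1↦1, 2↦0, 3↦3, 4↦10, 5↦10, 6↦3, 7↦0, 8↦1, 9↦6, 10↦4]  zeros at y ∈ {2, 7}
  x = 8: [0↦8, 1↦5, 2↦6, 3↦0, 4↦9, 5↦0, 6↦6, 7↦5, 8↦8, 9↦4, 10↦4]  zeros at y ∈ {3, 5}
  x = 9: [0↦6, 1↦5, 2↦8, 3↦4, 4↦4, 5↦8, 6↦5, 7↦6, 8↦0, 9↦9, 10↦0]  zeros at y ∈ {8, 10}
  x = 10: [0↦0, 1↦1, 2↦6, 3↦4, 4↦6, 5↦1, 6↦0, 7↦3, 8↦10, 9↦10, 10↦3]  zeros at y ∈ {0, 6}
Collecting zeros: affine points = {(0, 2), (0, 3), (1, 6), (1, 9), (2, 5), (2, 9), (3, 1), (4, 4), (4, 8), (5, 4), (5, 7), (6, 0), (6, 10), (7, 2), (7, 7), (8, 3), (8, 5), (9, 8), (9, 10), (10, 0), (10, 6)}.
Total count |C(F_11)_aff| = 21.


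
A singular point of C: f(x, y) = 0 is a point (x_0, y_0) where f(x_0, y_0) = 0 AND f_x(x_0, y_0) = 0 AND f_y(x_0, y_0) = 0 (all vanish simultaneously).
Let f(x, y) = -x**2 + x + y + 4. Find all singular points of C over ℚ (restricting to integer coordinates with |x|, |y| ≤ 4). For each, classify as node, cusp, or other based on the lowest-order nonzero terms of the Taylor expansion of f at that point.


No singular points in the scanned grid; C is smooth there.

Compute partial derivatives:
  f_x = 1 - 2*x.
  f_y = 1.
f_y = 1 is a nonzero constant, so f_y never vanishes: no point (x, y) can satisfy f = f_x = f_y = 0. In particular no (x, y) ∈ {−4, ..., 4}² is singular; the curve is smooth.


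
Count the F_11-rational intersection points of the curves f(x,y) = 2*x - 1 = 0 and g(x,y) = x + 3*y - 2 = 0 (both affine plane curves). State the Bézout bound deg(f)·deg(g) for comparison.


Common zeros: {(6, 6)}; count = 1; Bézout bound = 1.

deg(f) = 1, deg(g) = 1, so Bézout bound = 1.
Scan x ∈ F_11. For each x, list the y ∈ F_11 with f(x, y) ≡ 0 and those with g(x, y) ≡ 0 (mod 11); the common zeros in that column are the intersection.
  x = 0: f ≡ 0 at y ∈ ∅; g ≡ 0 at y ∈ {8}; common: ∅.
  x = 1: f ≡ 0 at y ∈ ∅; g ≡ 0 at y ∈ {4}; common: ∅.
  x = 2: f ≡ 0 at y ∈ ∅; g ≡ 0 at y ∈ {0}; common: ∅.
  x = 3: f ≡ 0 at y ∈ ∅; g ≡ 0 at y ∈ {7}; common: ∅.
  x = 4: f ≡ 0 at y ∈ ∅; g ≡ 0 at y ∈ {3}; common: ∅.
  x = 5: f ≡ 0 at y ∈ ∅; g ≡ 0 at y ∈ {10}; common: ∅.
  x = 6: f ≡ 0 at y ∈ {0, 1, 2, 3, 4, 5, 6, 7, 8, 9, 10}; g ≡ 0 at y ∈ {6}; common: {6}.
  x = 7: f ≡ 0 at y ∈ ∅; g ≡ 0 at y ∈ {2}; common: ∅.
  x = 8: f ≡ 0 at y ∈ ∅; g ≡ 0 at y ∈ {9}; common: ∅.
  x = 9: f ≡ 0 at y ∈ ∅; g ≡ 0 at y ∈ {5}; common: ∅.
  x = 10: f ≡ 0 at y ∈ ∅; g ≡ 0 at y ∈ {1}; common: ∅.
Collecting: common zeros = {(6, 6)}, so the count is 1.
Comparison with the Bézout bound: 1 ≤ 1 = deg(f)·deg(g), as expected for curves with no common component (the bound is attained).


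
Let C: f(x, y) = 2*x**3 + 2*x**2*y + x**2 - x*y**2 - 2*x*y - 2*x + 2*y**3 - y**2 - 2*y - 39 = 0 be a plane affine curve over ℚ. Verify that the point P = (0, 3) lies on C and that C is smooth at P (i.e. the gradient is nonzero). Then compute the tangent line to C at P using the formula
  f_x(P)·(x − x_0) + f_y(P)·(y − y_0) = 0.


Tangent line at P: -17*x + 46*y - 138 = 0.

Step 1: f(0, 3) = 0, so P lies on C.
Step 2: partial derivatives
  f_x(x, y) = 6*x**2 + 4*x*y + 2*x - y**2 - 2*y - 2, f_y(x, y) = 2*x**2 - 2*x*y - 2*x + 6*y**2 - 2*y - 2.
  f_x(P) = -17, f_y(P) = 46 (gradient nonzero, so P is smooth).
Step 3: tangent line at P: -17·(x − 0) + 46·(y − 3) = 0.
Expanding: -17*x + 46*y - 138 = 0.


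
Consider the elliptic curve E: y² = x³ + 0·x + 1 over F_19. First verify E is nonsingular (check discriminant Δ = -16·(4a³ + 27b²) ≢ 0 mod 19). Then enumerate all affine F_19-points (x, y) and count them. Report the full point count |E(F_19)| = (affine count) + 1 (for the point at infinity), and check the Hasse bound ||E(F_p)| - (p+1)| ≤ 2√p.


Affine points = {(0, 1), (0, 18), (2, 3), (2, 16), (3, 3), (3, 16), (8, 0), (12, 0), (14, 3), (14, 16), (18, 0)}; affine count = 11; |E(F_19)| = 12.

Discriminant check: Δ ∝ 4a³ + 27b² = 4·0³ + 27·1² = 4·0 + 27·1 ≡ 8 (mod 19). Nonzero ⇒ E is nonsingular.
For each x ∈ F_19, compute rhs = x³ + 0·x + 1 mod 19, then count y ∈ F_19 with y² ≡ rhs.
  x = 0: rhs = 1, matching y values: 1, 18 (2 points).
  x = 1: rhs = 2, matching y values: none (0 points).
  x = 2: rhs = 9, matching y values: 3, 16 (2 points).
  x = 3: rhs = 9, matching y values: 3, 16 (2 points).
  x = 4: rhs = 8, matching y values: none (0 points).
  x = 5: rhs = 12, matching y values: none (0 points).
  x = 6: rhs = 8, matching y values: none (0 points).
  x = 7: rhs = 2, matching y values: none (0 points).
  x = 8: rhs = 0, matching y values: 0 (1 points).
  x = 9: rhs = 8, matching y values: none (0 points).
  x = 10: rhs = 13, matching y values: none (0 points).
  x = 11: rhs = 2, matching y values: none (0 points).
  x = 12: rhs = 0, matching y values: 0 (1 points).
  x = 13: rhs = 13, matching y values: none (0 points).
  x = 14: rhs = 9, matching y values: 3, 16 (2 points).
  x = 15: rhs = 13, matching y values: none (0 points).
  x = 16: rhs = 12, matching y values: none (0 points).
  x = 17: rhs = 12, matching y values: none (0 points).
  x = 18: rhs = 0, matching y values: 0 (1 points).
Total affine count: 11.
Full point count |E(F_19)| = 11 + 1 = 12.
Hasse bound: |12 − (19+1)| = |-8| = 8 ≤ 2√19 ≈ 8.7178 ✓.


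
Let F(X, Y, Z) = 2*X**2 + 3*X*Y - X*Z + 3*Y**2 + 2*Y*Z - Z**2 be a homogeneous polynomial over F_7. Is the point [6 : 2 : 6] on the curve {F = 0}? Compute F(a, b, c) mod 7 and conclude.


F(6,2,6) ≡ 2 (mod 7); P is NOT on the curve.

Evaluate F(6, 2, 6) term-by-term (mod 7).
  2*X**2 ↦ 2·36·1·1 = 72
  3*X*Y ↦ 3·6·2·1 = 36
  -X*Z ↦ -1·6·1·6 = -36
  3*Y**2 ↦ 3·1·4·1 = 12
  2*Y*Z ↦ 2·1·2·6 = 24
  -Z**2 ↦ -1·1·1·36 = -36
Sum: F(6, 2, 6) = (72) + (36) + (-36) + (12) + (24) + (-36) = 72.
Reducing mod 7: 72 ≡ 2 (mod 7).
Since F(a, b, c) ≡ 2 ≠ 0 (mod 7), P does NOT lie on the curve.


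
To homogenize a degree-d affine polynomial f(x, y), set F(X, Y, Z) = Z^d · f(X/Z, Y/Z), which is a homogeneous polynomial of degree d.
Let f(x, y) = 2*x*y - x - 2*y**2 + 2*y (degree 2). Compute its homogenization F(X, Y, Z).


F(X, Y, Z) = 2*X*Y - X*Z - 2*Y**2 + 2*Y*Z

deg(f) = 2.
Substitute x = X/Z, y = Y/Z into f, then multiply by Z^2.
  monomial 2·x^1·y^1 ↦ 2·X^1·Y^1·Z^0.
  monomial -1·x^1·y^0 ↦ -1·X^1·Y^0·Z^1.
  monomial -2·x^0·y^2 ↦ -2·X^0·Y^2·Z^0.
  monomial 2·x^0·y^1 ↦ 2·X^0·Y^1·Z^1.
Collecting: F(X, Y, Z) = 2*X*Y - X*Z - 2*Y**2 + 2*Y*Z.


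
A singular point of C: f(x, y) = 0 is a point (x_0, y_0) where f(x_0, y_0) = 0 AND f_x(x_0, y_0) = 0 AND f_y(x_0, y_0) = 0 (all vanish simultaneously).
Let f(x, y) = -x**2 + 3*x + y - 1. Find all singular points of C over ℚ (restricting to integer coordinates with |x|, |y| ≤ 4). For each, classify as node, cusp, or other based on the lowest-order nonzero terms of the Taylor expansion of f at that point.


No singular points in the scanned grid; C is smooth there.

Compute partial derivatives:
  f_x = 3 - 2*x.
  f_y = 1.
f_y = 1 is a nonzero constant, so f_y never vanishes: no point (x, y) can satisfy f = f_x = f_y = 0. In particular no (x, y) ∈ {−4, ..., 4}² is singular; the curve is smooth.


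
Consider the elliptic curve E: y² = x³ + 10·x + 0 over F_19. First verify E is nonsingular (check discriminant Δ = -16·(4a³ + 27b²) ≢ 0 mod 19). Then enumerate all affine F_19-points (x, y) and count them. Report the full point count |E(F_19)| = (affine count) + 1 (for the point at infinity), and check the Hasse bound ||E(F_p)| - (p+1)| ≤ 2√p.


Affine points = {(0, 0), (1, 7), (1, 12), (2, 3), (2, 16), (3, 0), (4, 3), (4, 16), (5, 2), (5, 17), (10, 6), (10, 13), (11, 4), (11, 15), (12, 9), (12, 10), (13, 3), (13, 16), (16, 0)}; affine count = 19; |E(F_19)| = 20.

Discriminant check: Δ ∝ 4a³ + 27b² = 4·10³ + 27·0² = 4·1000 + 27·0 ≡ 10 (mod 19). Nonzero ⇒ E is nonsingular.
For each x ∈ F_19, compute rhs = x³ + 10·x + 0 mod 19, then count y ∈ F_19 with y² ≡ rhs.
  x = 0: rhs = 0, matching y values: 0 (1 points).
  x = 1: rhs = 11, matching y values: 7, 12 (2 points).
  x = 2: rhs = 9, matching y values: 3, 16 (2 points).
  x = 3: rhs = 0, matching y values: 0 (1 points).
  x = 4: rhs = 9, matching y values: 3, 16 (2 points).
  x = 5: rhs = 4, matching y values: 2, 17 (2 points).
  x = 6: rhs = 10, matching y values: none (0 points).
  x = 7: rhs = 14, matching y values: none (0 points).
  x = 8: rhs = 3, matching y values: none (0 points).
  x = 9: rhs = 2, matching y values: none (0 points).
  x = 10: rhs = 17, matching y values: 6, 13 (2 points).
  x = 11: rhs = 16, matching y values: 4, 15 (2 points).
  x = 12: rhs = 5, matching y values: 9, 10 (2 points).
  x = 13: rhs = 9, matching y values: 3, 16 (2 points).
  x = 14: rhs = 15, matching y values: none (0 points).
  x = 15: rhs = 10, matching y values: none (0 points).
  x = 16: rhs = 0, matching y values: 0 (1 points).
  x = 17: rhs = 10, matching y values: none (0 points).
  x = 18: rhs = 8, matching y values: none (0 points).
Total affine count: 19.
Full point count |E(F_19)| = 19 + 1 = 20.
Hasse bound: |20 − (19+1)| = |0| = 0 ≤ 2√19 ≈ 8.7178 ✓.


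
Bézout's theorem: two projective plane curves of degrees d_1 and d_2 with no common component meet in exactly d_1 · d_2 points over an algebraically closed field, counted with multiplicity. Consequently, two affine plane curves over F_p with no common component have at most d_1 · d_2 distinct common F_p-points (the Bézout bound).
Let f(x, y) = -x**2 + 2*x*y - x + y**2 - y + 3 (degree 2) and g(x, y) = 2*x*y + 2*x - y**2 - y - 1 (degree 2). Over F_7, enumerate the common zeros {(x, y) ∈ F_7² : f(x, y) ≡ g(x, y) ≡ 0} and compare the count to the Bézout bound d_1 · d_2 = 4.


Common zeros: ∅; count = 0; Bézout bound = 4.

deg(f) = 2, deg(g) = 2, so Bézout bound = 4.
Scan x ∈ F_7. For each x, list the y ∈ F_7 with f(x, y) ≡ 0 and those with g(x, y) ≡ 0 (mod 7); the common zeros in that column are the intersection.
  x = 0: f ≡ 0 at y ∈ ∅; g ≡ 0 at y ∈ {2, 4}; common: ∅.
  x = 1: f ≡ 0 at y ∈ {2, 4}; g ≡ 0 at y ∈ ∅; common: ∅.
  x = 2: f ≡ 0 at y ∈ {2}; g ≡ 0 at y ∈ {5}; common: ∅.
  x = 3: f ≡ 0 at y ∈ ∅; g ≡ 0 at y ∈ ∅; common: ∅.
  x = 4: f ≡ 0 at y ∈ ∅; g ≡ 0 at y ∈ {0}; common: ∅.
  x = 5: f ≡ 0 at y ∈ {6}; g ≡ 0 at y ∈ ∅; common: ∅.
  x = 6: f ≡ 0 at y ∈ {4, 6}; g ≡ 0 at y ∈ {1, 3}; common: ∅.
Collecting: common zeros = ∅, so the count is 0.
Comparison with the Bézout bound: 0 ≤ 4 = deg(f)·deg(g), as expected for curves with no common component (the affine F_7-count falls short of the bound because intersections may lie at infinity, over extension fields, or carry multiplicity).


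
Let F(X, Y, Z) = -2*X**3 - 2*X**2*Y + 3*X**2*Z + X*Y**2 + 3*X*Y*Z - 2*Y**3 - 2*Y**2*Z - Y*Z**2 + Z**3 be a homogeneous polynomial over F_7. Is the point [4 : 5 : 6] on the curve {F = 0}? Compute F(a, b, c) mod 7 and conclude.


F(4,5,6) ≡ 2 (mod 7); P is NOT on the curve.

Evaluate F(4, 5, 6) term-by-term (mod 7).
  -2*X**3 ↦ -2·64·1·1 = -128
  -2*X**2*Y ↦ -2·16·5·1 = -160
  3*X**2*Z ↦ 3·16·1·6 = 288
  X*Y**2 ↦ 1·4·25·1 = 100
  3*X*Y*Z ↦ 3·4·5·6 = 360
  -2*Y**3 ↦ -2·1·125·1 = -250
  -2*Y**2*Z ↦ -2·1·25·6 = -300
  -Y*Z**2 ↦ -1·1·5·36 = -180
  Z**3 ↦ 1·1·1·216 = 216
Sum: F(4, 5, 6) = (-128) + (-160) + (288) + (100) + (360) + (-250) + (-300) + (-180) + (216) = -54.
Reducing mod 7: -54 ≡ 2 (mod 7).
Since F(a, b, c) ≡ 2 ≠ 0 (mod 7), P does NOT lie on the curve.


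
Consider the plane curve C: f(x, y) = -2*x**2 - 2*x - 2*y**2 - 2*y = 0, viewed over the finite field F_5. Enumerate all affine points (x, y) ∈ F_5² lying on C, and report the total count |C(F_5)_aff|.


Affine F_5-points: {(0, 0), (0, 4), (4, 0), (4, 4)}; count = 4.

For each of the 25 pairs (x, y) ∈ F_5², evaluate f(x, y) mod 5. Record the zeros.
  x = 0: [0↦0, 1↦1, 2↦3, 3↦1, 4↦0]  zeros at y ∈ {0, 4}
  x = 1: [0↦1, 1↦2, 2↦4, 3↦2, 4↦1]  zeros at y ∈ ∅
  x = 2: [0↦3, 1↦4, 2↦1, 3↦4, 4↦3]  zeros at y ∈ ∅
  x = 3: [0↦1, 1↦2, 2↦4, 3↦2, 4↦1]  zeros at y ∈ ∅
  x = 4: [0↦0, 1↦1, 2↦3, 3↦1, 4↦0]  zeros at y ∈ {0, 4}
Collecting zeros: affine points = {(0, 0), (0, 4), (4, 0), (4, 4)}.
Total count |C(F_5)_aff| = 4.


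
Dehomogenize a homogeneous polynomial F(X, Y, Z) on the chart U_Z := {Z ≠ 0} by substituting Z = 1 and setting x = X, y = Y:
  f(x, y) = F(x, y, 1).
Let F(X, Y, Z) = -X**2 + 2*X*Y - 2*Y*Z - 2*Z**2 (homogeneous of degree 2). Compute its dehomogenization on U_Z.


f(x, y) = -x**2 + 2*x*y - 2*y - 2

On U_Z we set Z = 1. Each monomial c·X^i·Y^j·Z^k in F becomes c·x^i·y^j·1^k = c·x^i·y^j.
Substituting Z = 1: F(X, Y, 1) = -x**2 + 2*x*y - 2*y - 2.
Note: deg(f) ≤ deg(F) = 2; strict inequality happens when F is divisible by Z (lost terms).


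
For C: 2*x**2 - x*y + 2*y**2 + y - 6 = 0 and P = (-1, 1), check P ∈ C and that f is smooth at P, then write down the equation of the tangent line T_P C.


Tangent line at P: -5*x + 6*y - 11 = 0.

Step 1: f(-1, 1) = 0, so P lies on C.
Step 2: partial derivatives
  f_x(x, y) = 4*x - y, f_y(x, y) = -x + 4*y + 1.
  f_x(P) = -5, f_y(P) = 6 (gradient nonzero, so P is smooth).
Step 3: tangent line at P: -5·(x − -1) + 6·(y − 1) = 0.
Expanding: -5*x + 6*y - 11 = 0.


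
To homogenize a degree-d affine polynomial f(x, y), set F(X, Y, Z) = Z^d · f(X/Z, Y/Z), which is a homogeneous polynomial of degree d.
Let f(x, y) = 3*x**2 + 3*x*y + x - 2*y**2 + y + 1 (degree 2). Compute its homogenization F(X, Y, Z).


F(X, Y, Z) = 3*X**2 + 3*X*Y + X*Z - 2*Y**2 + Y*Z + Z**2

deg(f) = 2.
Substitute x = X/Z, y = Y/Z into f, then multiply by Z^2.
  monomial 3·x^2·y^0 ↦ 3·X^2·Y^0·Z^0.
  monomial 3·x^1·y^1 ↦ 3·X^1·Y^1·Z^0.
  monomial 1·x^1·y^0 ↦ 1·X^1·Y^0·Z^1.
  monomial -2·x^0·y^2 ↦ -2·X^0·Y^2·Z^0.
  monomial 1·x^0·y^1 ↦ 1·X^0·Y^1·Z^1.
  monomial 1·x^0·y^0 ↦ 1·X^0·Y^0·Z^2.
Collecting: F(X, Y, Z) = 3*X**2 + 3*X*Y + X*Z - 2*Y**2 + Y*Z + Z**2.


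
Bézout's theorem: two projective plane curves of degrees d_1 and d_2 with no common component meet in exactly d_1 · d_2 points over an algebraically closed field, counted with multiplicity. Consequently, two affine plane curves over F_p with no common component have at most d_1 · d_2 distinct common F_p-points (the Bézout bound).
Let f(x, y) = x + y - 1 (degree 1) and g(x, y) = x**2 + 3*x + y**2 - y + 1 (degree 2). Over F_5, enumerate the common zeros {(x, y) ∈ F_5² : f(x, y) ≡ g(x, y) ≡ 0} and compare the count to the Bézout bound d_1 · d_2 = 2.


Common zeros: {(1, 0), (3, 3)}; count = 2; Bézout bound = 2.

deg(f) = 1, deg(g) = 2, so Bézout bound = 2.
Scan x ∈ F_5. For each x, list the y ∈ F_5 with f(x, y) ≡ 0 and those with g(x, y) ≡ 0 (mod 5); the common zeros in that column are the intersection.
  x = 0: f ≡ 0 at y ∈ {1}; g ≡ 0 at y ∈ ∅; common: ∅.
  x = 1: f ≡ 0 at y ∈ {0}; g ≡ 0 at y ∈ {0, 1}; common: {0}.
  x = 2: f ≡ 0 at y ∈ {4}; g ≡ 0 at y ∈ ∅; common: ∅.
  x = 3: f ≡ 0 at y ∈ {3}; g ≡ 0 at y ∈ {3}; common: {3}.
  x = 4: f ≡ 0 at y ∈ {2}; g ≡ 0 at y ∈ {3}; common: ∅.
Collecting: common zeros = {(1, 0), (3, 3)}, so the count is 2.
Comparison with the Bézout bound: 2 ≤ 2 = deg(f)·deg(g), as expected for curves with no common component (the bound is attained).


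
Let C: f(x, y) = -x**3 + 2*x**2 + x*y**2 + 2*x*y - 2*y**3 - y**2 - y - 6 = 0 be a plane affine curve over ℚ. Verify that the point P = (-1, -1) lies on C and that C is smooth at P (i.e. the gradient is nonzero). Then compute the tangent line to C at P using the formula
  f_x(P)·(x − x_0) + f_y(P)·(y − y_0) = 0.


Tangent line at P: -8*x - 5*y - 13 = 0.

Step 1: f(-1, -1) = 0, so P lies on C.
Step 2: partial derivatives
  f_x(x, y) = -3*x**2 + 4*x + y**2 + 2*y, f_y(x, y) = 2*x*y + 2*x - 6*y**2 - 2*y - 1.
  f_x(P) = -8, f_y(P) = -5 (gradient nonzero, so P is smooth).
Step 3: tangent line at P: -8·(x − -1) + -5·(y − -1) = 0.
Expanding: -8*x - 5*y - 13 = 0.


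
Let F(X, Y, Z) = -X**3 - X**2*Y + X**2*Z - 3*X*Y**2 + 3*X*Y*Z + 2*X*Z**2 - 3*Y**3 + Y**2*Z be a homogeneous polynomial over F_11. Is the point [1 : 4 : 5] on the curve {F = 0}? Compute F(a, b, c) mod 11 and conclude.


F(1,4,5) ≡ 5 (mod 11); P is NOT on the curve.

Evaluate F(1, 4, 5) term-by-term (mod 11).
  -X**3 ↦ -1·1·1·1 = -1
  -X**2*Y ↦ -1·1·4·1 = -4
  X**2*Z ↦ 1·1·1·5 = 5
  -3*X*Y**2 ↦ -3·1·16·1 = -48
  3*X*Y*Z ↦ 3·1·4·5 = 60
  2*X*Z**2 ↦ 2·1·1·25 = 50
  -3*Y**3 ↦ -3·1·64·1 = -192
  Y**2*Z ↦ 1·1·16·5 = 80
Sum: F(1, 4, 5) = (-1) + (-4) + (5) + (-48) + (60) + (50) + (-192) + (80) = -50.
Reducing mod 11: -50 ≡ 5 (mod 11).
Since F(a, b, c) ≡ 5 ≠ 0 (mod 11), P does NOT lie on the curve.
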